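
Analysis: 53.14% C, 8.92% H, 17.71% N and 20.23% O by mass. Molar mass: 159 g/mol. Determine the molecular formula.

Assume 100 g: 53.14 g C, 8.92 g H, 17.71 g N, 20.23 g O.
C: 53.14 g ÷ 12.01 g/mol = 4.425 mol
H: 8.92 g ÷ 1.008 g/mol = 8.849 mol
N: 17.71 g ÷ 14.01 g/mol = 1.264 mol
O: 20.23 g ÷ 16.00 g/mol = 1.264 mol
Divide by the smallest (1.264 mol N): C 3.500, H 7.000, N 1.000, O 1.000
Multiply by 2: C 7.00, H 14.00, N 2.00, O 2.00 → C7H14N2O2
Empirical-formula mass = 158.20 g/mol
n = 159 / 158.20 = 1.01 ≈ 1
Molecular formula = empirical formula = C7H14N2O2

C7H14N2O2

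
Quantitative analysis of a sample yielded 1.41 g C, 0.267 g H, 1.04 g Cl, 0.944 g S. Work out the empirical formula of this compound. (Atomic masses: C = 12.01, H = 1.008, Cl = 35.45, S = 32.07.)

C4H9ClS

Moles — C: 1.41 / 12.01 = 0.1174 mol; H: 0.267 / 1.008 = 0.2649 mol; Cl: 1.04 / 35.45 = 0.02934 mol; S: 0.944 / 32.07 = 0.02944 mol
Ratios (÷ 0.02934): C 4.002, H 9.029, Cl 1.000, S 1.003
≈ 4:9:1:1 → C4H9ClS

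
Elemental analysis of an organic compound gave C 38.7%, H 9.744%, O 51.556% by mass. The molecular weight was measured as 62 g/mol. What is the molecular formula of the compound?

Assume 100 g: 38.7 g C, 9.744 g H, 51.556 g O.
Moles — C: 38.7 / 12.01 = 3.222 mol; H: 9.744 / 1.008 = 9.667 mol; O: 51.556 / 16.00 = 3.222 mol
Ratios (÷ 3.222): C 1.000, H 3.000, O 1.000
Ratio ≈ 1:3:1, so the empirical formula is CH3O
Empirical-formula mass = 31.03 g/mol
n = 62 / 31.03 = 2.00 ≈ 2
Molecular formula = (CH3O)×2 = C2H6O2

C2H6O2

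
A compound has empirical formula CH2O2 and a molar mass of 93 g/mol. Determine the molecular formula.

C2H4O4

Empirical-formula mass = 46.03 g/mol
n = 93 / 46.03 = 2.02 ≈ 2
Molecular formula = (CH2O2)2 = C2H4O4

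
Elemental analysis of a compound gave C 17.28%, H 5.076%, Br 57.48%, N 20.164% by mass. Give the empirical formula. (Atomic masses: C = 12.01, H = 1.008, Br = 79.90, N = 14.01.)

Assume 100 g: 17.28 g C, 5.076 g H, 57.48 g Br, 20.164 g N.
n(C) = 17.28/12.01 = 1.439, n(H) = 5.076/1.008 = 5.036, n(Br) = 57.48/79.90 = 0.7194, n(N) = 20.164/14.01 = 1.439
Divide by the smallest (0.7194 mol Br): C 2.000, H 7.000, Br 1.000, N 2.001
≈ 2:7:1:2 → C2H7BrN2

C2H7BrN2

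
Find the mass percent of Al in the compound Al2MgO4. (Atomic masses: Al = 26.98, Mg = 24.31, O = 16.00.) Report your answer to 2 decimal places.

Molar mass = 2(26.98) + 1(24.31) + 4(16.00) = 142.270 g/mol
Mass of Al per mole = 2 × 26.98 = 53.960 g
% Al = 53.960 / 142.270 × 100 = 37.93%

37.93%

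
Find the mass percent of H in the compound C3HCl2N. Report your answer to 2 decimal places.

Molar mass = 3(12.01) + 1(1.008) + 2(35.45) + 1(14.01) = 121.948 g/mol
Mass of H per mole = 1 × 1.008 = 1.008 g
% H = 1.008 / 121.948 × 100 = 0.83%

0.83%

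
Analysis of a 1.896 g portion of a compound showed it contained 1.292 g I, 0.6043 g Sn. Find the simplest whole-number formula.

Moles — I: 1.292 / 126.90 = 0.01018 mol; Sn: 0.6043 / 118.71 = 0.005091 mol
Ratios (÷ 0.005091): I 2.000, Sn 1.000
≈ 2:1 → I2Sn

I2Sn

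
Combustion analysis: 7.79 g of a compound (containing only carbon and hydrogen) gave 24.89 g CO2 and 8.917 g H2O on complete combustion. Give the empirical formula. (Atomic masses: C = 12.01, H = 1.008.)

C4H7

mol C = 24.89 / 44.01 = 0.5656; mass C = 0.5656 × 12.01 = 6.792 g
mol H = 2 × (8.917 / 18.02) = 0.9897; mass H = 0.9897 × 1.008 = 0.9976 g
Divide by the smallest (0.5656 mol C): C 1.000, H 1.750
×4: C 4.00, H 7.00 → C4H7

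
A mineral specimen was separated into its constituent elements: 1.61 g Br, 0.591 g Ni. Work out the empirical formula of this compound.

Br: 1.61 g ÷ 79.90 g/mol = 0.02015 mol
Ni: 0.591 g ÷ 58.69 g/mol = 0.01007 mol
Smallest is Ni at 0.01007 mol; normalising gives Br 2.001, Ni 1.000
Ratio ≈ 2:1, so the empirical formula is Br2Ni

Br2Ni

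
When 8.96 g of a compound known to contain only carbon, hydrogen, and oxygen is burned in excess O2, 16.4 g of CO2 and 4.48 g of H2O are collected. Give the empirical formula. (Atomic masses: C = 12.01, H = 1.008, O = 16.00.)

C3H4O2

mol C = 16.4 / 44.01 = 0.3726; mass C = 0.3726 × 12.01 = 4.475 g
mol H = 2 × (4.48 / 18.02) = 0.4972; mass H = 0.4972 × 1.008 = 0.5012 g
mass O = 8.96 − (4.977) = 3.983 g → mol O = 0.2490
Divide by the smallest (0.249 mol O): C 1.497, H 1.997, O 1.000
Scaling by 2: C 2.99, H 3.99, O 2.00 → C3H4O2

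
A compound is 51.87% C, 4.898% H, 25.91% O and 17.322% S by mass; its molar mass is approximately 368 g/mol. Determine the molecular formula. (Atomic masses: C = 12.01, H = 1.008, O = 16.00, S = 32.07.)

C16H18O6S2

Assume 100 g: 51.87 g C, 4.898 g H, 25.91 g O, 17.322 g S.
C: 51.87 g ÷ 12.01 g/mol = 4.319 mol
H: 4.898 g ÷ 1.008 g/mol = 4.859 mol
O: 25.91 g ÷ 16.00 g/mol = 1.619 mol
S: 17.322 g ÷ 32.07 g/mol = 0.5401 mol
Ratios (÷ 0.5401): C 7.996, H 8.996, O 2.998, S 1.000
→ C8H9O3S
Empirical-formula mass = 185.22 g/mol
n = 368 / 185.22 = 1.99 ≈ 2
Molecular formula = (C8H9O3S)×2 = C16H18O6S2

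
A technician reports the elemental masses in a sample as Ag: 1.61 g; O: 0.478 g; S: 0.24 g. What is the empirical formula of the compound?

Ag2O4S

Moles — Ag: 1.61 / 107.87 = 0.01493 mol; O: 0.478 / 16.00 = 0.02987 mol; S: 0.24 / 32.07 = 0.007484 mol
Divide by the smallest (0.007484 mol S): Ag 1.994, O 3.992, S 1.000
≈ 2:4:1 → Ag2O4S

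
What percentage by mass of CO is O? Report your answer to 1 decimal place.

Molar mass = 1(12.01) + 1(16.00) = 28.010 g/mol
Mass of O per mole = 1 × 16.00 = 16.000 g
% O = 16.000 / 28.010 × 100 = 57.1%

57.1%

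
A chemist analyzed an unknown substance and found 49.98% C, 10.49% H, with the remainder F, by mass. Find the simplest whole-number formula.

C2H5F

Assume 100 g: 49.98 g C, 10.49 g H, 39.53 g F.
n(C) = 49.98/12.01 = 4.162, n(H) = 10.49/1.008 = 10.41, n(F) = 39.53/19.00 = 2.081
Smallest is F at 2.081 mol; normalising gives C 2.000, H 5.002, F 1.000
→ C2H5F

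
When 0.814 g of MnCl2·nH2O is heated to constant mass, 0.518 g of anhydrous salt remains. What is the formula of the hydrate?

Mass of water lost = 0.814 − 0.518 = 0.296 g → 0.296 / 18.02 = 0.01643 mol H2O
Molar mass of MnCl2 = 125.84 g/mol → mol MnCl2 = 0.518 / 125.84 = 0.004116
n = 0.01643 / 0.004116 = 3.99 ≈ 4 → MnCl2·4H2O

MnCl2·4H2O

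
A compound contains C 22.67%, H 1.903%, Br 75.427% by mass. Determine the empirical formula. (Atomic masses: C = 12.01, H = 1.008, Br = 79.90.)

C2H2Br

Assume 100 g: 22.67 g C, 1.903 g H, 75.427 g Br.
n(C) = 22.67/12.01 = 1.888, n(H) = 1.903/1.008 = 1.888, n(Br) = 75.427/79.90 = 0.944
Ratios (÷ 0.944): C 2.000, H 2.000, Br 1.000
→ C2H2Br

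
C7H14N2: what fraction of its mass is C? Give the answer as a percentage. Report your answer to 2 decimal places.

Molar mass = 7(12.01) + 14(1.008) + 2(14.01) = 126.202 g/mol
Mass of C per mole = 7 × 12.01 = 84.070 g
% C = 84.070 / 126.202 × 100 = 66.62%

66.62%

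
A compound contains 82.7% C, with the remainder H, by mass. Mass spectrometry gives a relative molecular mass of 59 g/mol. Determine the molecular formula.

C4H10

Assume 100 g: 82.7 g C, 17.3 g H.
n(C) = 82.7/12.01 = 6.886, n(H) = 17.3/1.008 = 17.16
Divide by the smallest (6.886 mol C): C 1.000, H 2.492
Scaling by 2: C 2.00, H 4.98 → C2H5
Empirical-formula mass = 29.06 g/mol
n = 59 / 29.06 = 2.03 ≈ 2
Molecular formula = (C2H5)×2 = C4H10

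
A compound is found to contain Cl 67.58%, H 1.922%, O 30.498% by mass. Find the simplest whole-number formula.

ClHO

Assume 100 g: 67.58 g Cl, 1.922 g H, 30.498 g O.
n(Cl) = 67.58/35.45 = 1.906, n(H) = 1.922/1.008 = 1.907, n(O) = 30.498/16.00 = 1.906
Ratios (÷ 1.906): Cl 1.000, H 1.000, O 1.000
→ ClHO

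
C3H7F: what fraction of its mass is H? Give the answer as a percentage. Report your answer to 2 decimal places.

11.36%

Molar mass = 3(12.01) + 7(1.008) + 1(19.00) = 62.086 g/mol
Mass of H per mole = 7 × 1.008 = 7.056 g
% H = 7.056 / 62.086 × 100 = 11.36%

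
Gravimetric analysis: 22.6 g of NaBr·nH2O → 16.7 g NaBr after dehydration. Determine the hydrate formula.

NaBr·2H2O

Mass of water lost = 22.6 − 16.7 = 5.9 g → 5.9 / 18.02 = 0.3274 mol H2O
Molar mass of NaBr = 102.89 g/mol → mol NaBr = 16.7 / 102.89 = 0.1623
n = 0.3274 / 0.1623 = 2.02 ≈ 2 → NaBr·2H2O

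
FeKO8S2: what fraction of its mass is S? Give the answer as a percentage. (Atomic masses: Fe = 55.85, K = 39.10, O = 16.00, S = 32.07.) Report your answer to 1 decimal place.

22.3%

Molar mass = 1(55.85) + 1(39.10) + 8(16.00) + 2(32.07) = 287.090 g/mol
Mass of S per mole = 2 × 32.07 = 64.140 g
% S = 64.140 / 287.090 × 100 = 22.3%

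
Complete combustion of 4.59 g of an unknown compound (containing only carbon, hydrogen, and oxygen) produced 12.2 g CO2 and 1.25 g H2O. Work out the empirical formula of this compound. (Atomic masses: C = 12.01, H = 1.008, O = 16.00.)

mol C = 12.2 / 44.01 = 0.2772; mass C = 0.2772 × 12.01 = 3.329 g
mol H = 2 × (1.25 / 18.02) = 0.1387; mass H = 0.1387 × 1.008 = 0.1398 g
mass O = 4.59 − (3.469) = 1.121 g → mol O = 0.07005
Ratios (÷ 0.07005): C 3.957, H 1.980, O 1.000
→ C4H2O

C4H2O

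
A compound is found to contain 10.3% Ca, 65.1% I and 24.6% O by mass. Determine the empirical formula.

Assume 100 g: 10.3 g Ca, 65.1 g I, 24.6 g O.
Moles — Ca: 10.3 / 40.08 = 0.257 mol; I: 65.1 / 126.90 = 0.513 mol; O: 24.6 / 16.00 = 1.538 mol
Ratios (÷ 0.257): Ca 1.000, I 1.996, O 5.983
≈ 1:2:6 → CaI2O6

CaI2O6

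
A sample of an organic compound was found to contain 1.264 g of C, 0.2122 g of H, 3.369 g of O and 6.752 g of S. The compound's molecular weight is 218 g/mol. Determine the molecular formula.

C2H4O4S4

Moles — C: 1.264 / 12.01 = 0.1052 mol; H: 0.2122 / 1.008 = 0.2105 mol; O: 3.369 / 16.00 = 0.2106 mol; S: 6.752 / 32.07 = 0.2105 mol
Smallest is C at 0.1052 mol; normalising gives C 1.000, H 2.000, O 2.001, S 2.000
→ CH2O2S2
Empirical-formula mass = 110.17 g/mol
n = 218 / 110.17 = 1.98 ≈ 2
Molecular formula = (CH2O2S2)×2 = C2H4O4S4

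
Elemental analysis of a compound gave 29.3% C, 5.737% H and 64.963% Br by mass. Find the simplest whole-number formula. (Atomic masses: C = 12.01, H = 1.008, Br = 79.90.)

Assume 100 g: 29.3 g C, 5.737 g H, 64.963 g Br.
n(C) = 29.3/12.01 = 2.44, n(H) = 5.737/1.008 = 5.691, n(Br) = 64.963/79.90 = 0.8131
Ratios (÷ 0.8131): C 3.001, H 7.000, Br 1.000
≈ 3:7:1 → C3H7Br

C3H7Br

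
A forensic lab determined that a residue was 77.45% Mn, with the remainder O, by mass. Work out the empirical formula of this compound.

MnO

Assume 100 g: 77.45 g Mn, 22.55 g O.
Mn: 77.45 g ÷ 54.94 g/mol = 1.41 mol
O: 22.55 g ÷ 16.00 g/mol = 1.409 mol
Smallest is O at 1.409 mol; normalising gives Mn 1.000, O 1.000
Ratio ≈ 1:1, so the empirical formula is MnO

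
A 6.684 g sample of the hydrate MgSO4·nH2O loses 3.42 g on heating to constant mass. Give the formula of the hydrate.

Mass of anhydrous MgSO4 = 6.684 − 3.42 = 3.264 g
mol H2O = 3.42 / 18.02 = 0.1898
Molar mass of MgSO4 = 120.38 g/mol → mol MgSO4 = 3.264 / 120.38 = 0.02711
n = 0.1898 / 0.02711 = 7.00 ≈ 7 → MgSO4·7H2O

MgSO4·7H2O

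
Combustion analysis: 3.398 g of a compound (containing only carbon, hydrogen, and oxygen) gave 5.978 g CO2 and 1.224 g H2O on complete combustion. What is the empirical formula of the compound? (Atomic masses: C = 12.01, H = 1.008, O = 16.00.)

mol C = 5.978 / 44.01 = 0.1358; mass C = 0.1358 × 12.01 = 1.631 g
mol H = 2 × (1.224 / 18.02) = 0.1358; mass H = 0.1358 × 1.008 = 0.1369 g
mass O = 3.398 − (1.768) = 1.630 g → mol O = 0.1019
Ratios (÷ 0.1019): C 1.334, H 1.334, O 1.000
×3: C 4.00, H 4.00, O 3.00 → C4H4O3

C4H4O3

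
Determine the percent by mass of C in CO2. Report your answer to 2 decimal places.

Molar mass = 1(12.01) + 2(16.00) = 44.010 g/mol
Mass of C per mole = 1 × 12.01 = 12.010 g
% C = 12.010 / 44.010 × 100 = 27.29%

27.29%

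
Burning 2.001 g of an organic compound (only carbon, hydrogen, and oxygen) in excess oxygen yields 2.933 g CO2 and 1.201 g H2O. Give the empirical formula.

CH2O

mol C = 2.933 / 44.01 = 0.06664; mass C = 0.06664 × 12.01 = 0.8004 g
mol H = 2 × (1.201 / 18.02) = 0.1333; mass H = 0.1333 × 1.008 = 0.1344 g
mass O = 2.001 − (0.9348) = 1.066 g → mol O = 0.06664
Ratios (÷ 0.06664): C 1.000, H 2.000, O 1.000
→ CH2O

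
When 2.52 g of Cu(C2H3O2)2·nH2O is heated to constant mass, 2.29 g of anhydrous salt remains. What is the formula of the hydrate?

Cu(C2H3O2)2·H2O

Mass of water lost = 2.52 − 2.29 = 0.23 g → 0.23 / 18.02 = 0.01276 mol H2O
Molar mass of Cu(C2H3O2)2 = 181.64 g/mol → mol Cu(C2H3O2)2 = 2.29 / 181.64 = 0.01261
n = 0.01276 / 0.01261 = 1.01 ≈ 1 → Cu(C2H3O2)2·H2O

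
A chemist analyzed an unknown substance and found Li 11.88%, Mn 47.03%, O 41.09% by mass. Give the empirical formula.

Li2MnO3

Assume 100 g: 11.88 g Li, 47.03 g Mn, 41.09 g O.
Li: 11.88 g ÷ 6.94 g/mol = 1.712 mol
Mn: 47.03 g ÷ 54.94 g/mol = 0.856 mol
O: 41.09 g ÷ 16.00 g/mol = 2.568 mol
Divide by the smallest (0.856 mol Mn): Li 2.000, Mn 1.000, O 3.000
≈ 2:1:3 → Li2MnO3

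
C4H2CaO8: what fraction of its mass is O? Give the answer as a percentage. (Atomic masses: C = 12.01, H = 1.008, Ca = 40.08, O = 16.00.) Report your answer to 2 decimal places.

Molar mass = 4(12.01) + 2(1.008) + 1(40.08) + 8(16.00) = 218.136 g/mol
Mass of O per mole = 8 × 16.00 = 128.000 g
% O = 128.000 / 218.136 × 100 = 58.68%

58.68%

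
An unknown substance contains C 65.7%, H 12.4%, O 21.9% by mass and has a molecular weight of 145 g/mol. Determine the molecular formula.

Assume 100 g: 65.7 g C, 12.4 g H, 21.9 g O.
n(C) = 65.7/12.01 = 5.47, n(H) = 12.4/1.008 = 12.3, n(O) = 21.9/16.00 = 1.369
Ratios (÷ 1.369): C 3.997, H 8.987, O 1.000
≈ 4:9:1 → C4H9O
Empirical-formula mass = 73.11 g/mol
n = 145 / 73.11 = 1.98 ≈ 2
Molecular formula = (C4H9O)×2 = C8H18O2

C8H18O2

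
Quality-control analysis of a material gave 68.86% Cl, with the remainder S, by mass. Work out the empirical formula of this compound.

Cl2S

Assume 100 g: 68.86 g Cl, 31.14 g S.
Cl: 68.86 g ÷ 35.45 g/mol = 1.942 mol
S: 31.14 g ÷ 32.07 g/mol = 0.971 mol
Smallest is S at 0.971 mol; normalising gives Cl 2.000, S 1.000
→ Cl2S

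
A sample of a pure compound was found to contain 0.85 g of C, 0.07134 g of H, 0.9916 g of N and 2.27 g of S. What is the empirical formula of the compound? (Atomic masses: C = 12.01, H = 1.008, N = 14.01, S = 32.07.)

CHNS

C: 0.85 g ÷ 12.01 g/mol = 0.07077 mol
H: 0.07134 g ÷ 1.008 g/mol = 0.07077 mol
N: 0.9916 g ÷ 14.01 g/mol = 0.07078 mol
S: 2.27 g ÷ 32.07 g/mol = 0.07078 mol
Smallest is H at 0.07077 mol; normalising gives C 1.000, H 1.000, N 1.000, S 1.000
→ CHNS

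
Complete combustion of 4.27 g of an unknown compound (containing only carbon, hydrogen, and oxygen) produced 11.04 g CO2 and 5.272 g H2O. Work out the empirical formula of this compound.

C6H14O

mol C = 11.04 / 44.01 = 0.2509; mass C = 0.2509 × 12.01 = 3.013 g
mol H = 2 × (5.272 / 18.02) = 0.5851; mass H = 0.5851 × 1.008 = 0.5898 g
mass O = 4.27 − (3.603) = 0.6675 g → mol O = 0.04172
Smallest is O at 0.04172 mol; normalising gives C 6.013, H 14.026, O 1.000
≈ 6:14:1 → C6H14O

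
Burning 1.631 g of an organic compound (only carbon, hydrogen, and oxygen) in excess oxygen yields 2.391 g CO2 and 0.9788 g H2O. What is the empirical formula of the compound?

CH2O

mol C = 2.391 / 44.01 = 0.05433; mass C = 0.05433 × 12.01 = 0.6525 g
mol H = 2 × (0.9788 / 18.02) = 0.1086; mass H = 0.1086 × 1.008 = 0.1095 g
mass O = 1.631 − (0.7620) = 0.8690 g → mol O = 0.05431
Divide by the smallest (0.05431 mol O): C 1.000, H 2.000, O 1.000
Ratio ≈ 1:2:1, so the empirical formula is CH2O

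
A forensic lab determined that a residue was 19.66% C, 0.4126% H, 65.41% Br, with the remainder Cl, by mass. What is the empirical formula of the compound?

Assume 100 g: 19.66 g C, 0.4126 g H, 65.41 g Br, 14.517 g Cl.
C: 19.66 g ÷ 12.01 g/mol = 1.637 mol
H: 0.4126 g ÷ 1.008 g/mol = 0.4093 mol
Br: 65.41 g ÷ 79.90 g/mol = 0.8186 mol
Cl: 14.517 g ÷ 35.45 g/mol = 0.4095 mol
Smallest is H at 0.4093 mol; normalising gives C 3.999, H 1.000, Br 2.000, Cl 1.000
≈ 4:1:2:1 → C4HBr2Cl

C4HBr2Cl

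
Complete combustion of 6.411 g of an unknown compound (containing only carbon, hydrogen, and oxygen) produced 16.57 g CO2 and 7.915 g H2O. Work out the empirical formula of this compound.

C6H14O

mol C = 16.57 / 44.01 = 0.3765; mass C = 0.3765 × 12.01 = 4.522 g
mol H = 2 × (7.915 / 18.02) = 0.8785; mass H = 0.8785 × 1.008 = 0.8855 g
mass O = 6.411 − (5.407) = 1.004 g → mol O = 0.06273
Divide by the smallest (0.06273 mol O): C 6.002, H 14.004, O 1.000
Ratio ≈ 6:14:1, so the empirical formula is C6H14O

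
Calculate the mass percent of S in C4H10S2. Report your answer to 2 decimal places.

Molar mass = 4(12.01) + 10(1.008) + 2(32.07) = 122.260 g/mol
Mass of S per mole = 2 × 32.07 = 64.140 g
% S = 64.140 / 122.260 × 100 = 52.46%

52.46%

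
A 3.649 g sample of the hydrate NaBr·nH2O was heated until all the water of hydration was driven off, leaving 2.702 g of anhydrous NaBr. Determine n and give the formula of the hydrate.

Mass of water lost = 3.649 − 2.702 = 0.947 g → 0.947 / 18.02 = 0.05255 mol H2O
Molar mass of NaBr = 102.89 g/mol → mol NaBr = 2.702 / 102.89 = 0.02626
n = 0.05255 / 0.02626 = 2.00 ≈ 2 → NaBr·2H2O

NaBr·2H2O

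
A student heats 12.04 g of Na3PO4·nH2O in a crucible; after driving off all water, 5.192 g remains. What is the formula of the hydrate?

Na3PO4·12H2O

Mass of water lost = 12.04 − 5.192 = 6.848 g → 6.848 / 18.02 = 0.38 mol H2O
Molar mass of Na3PO4 = 163.94 g/mol → mol Na3PO4 = 5.192 / 163.94 = 0.03167
n = 0.38 / 0.03167 = 12.00 ≈ 12 → Na3PO4·12H2O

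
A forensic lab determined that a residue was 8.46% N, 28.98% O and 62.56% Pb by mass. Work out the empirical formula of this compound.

N2O6Pb

Assume 100 g: 8.46 g N, 28.98 g O, 62.56 g Pb.
Moles — N: 8.46 / 14.01 = 0.6039 mol; O: 28.98 / 16.00 = 1.811 mol; Pb: 62.56 / 207.2 = 0.3019 mol
Ratios (÷ 0.3019): N 2.000, O 5.999, Pb 1.000
→ N2O6Pb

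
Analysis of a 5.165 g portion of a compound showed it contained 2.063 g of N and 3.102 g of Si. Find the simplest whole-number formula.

n(N) = 2.063/14.01 = 0.1473, n(Si) = 3.102/28.09 = 0.1104
Smallest is Si at 0.1104 mol; normalising gives N 1.333, Si 1.000
×3: N 4.00, Si 3.00 → N4Si3

N4Si3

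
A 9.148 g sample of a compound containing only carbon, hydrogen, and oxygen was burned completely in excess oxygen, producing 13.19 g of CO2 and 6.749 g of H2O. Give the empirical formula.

mol C = 13.19 / 44.01 = 0.2997; mass C = 0.2997 × 12.01 = 3.599 g
mol H = 2 × (6.749 / 18.02) = 0.7491; mass H = 0.7491 × 1.008 = 0.7550 g
mass O = 9.148 − (4.355) = 4.793 g → mol O = 0.2996
Divide by the smallest (0.2996 mol O): C 1.000, H 2.500, O 1.000
Multiply by 2: C 2.00, H 5.00, O 2.00 → C2H5O2

C2H5O2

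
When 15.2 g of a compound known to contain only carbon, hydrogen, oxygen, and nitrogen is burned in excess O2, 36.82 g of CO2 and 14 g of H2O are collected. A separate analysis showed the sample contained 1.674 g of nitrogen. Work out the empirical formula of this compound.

C7H13NO

mol C = 36.82 / 44.01 = 0.8366; mass C = 0.8366 × 12.01 = 10.05 g
mol H = 2 × (14 / 18.02) = 1.554; mass H = 1.554 × 1.008 = 1.566 g
mol N = 1.674 / 14.01 = 0.1195
mass O = 15.2 − (13.29) = 1.912 g → mol O = 0.1195
Ratios (÷ 0.1195): C 7.002, H 13.004, N 1.000, O 1.000
≈ 7:13:1:1 → C7H13NO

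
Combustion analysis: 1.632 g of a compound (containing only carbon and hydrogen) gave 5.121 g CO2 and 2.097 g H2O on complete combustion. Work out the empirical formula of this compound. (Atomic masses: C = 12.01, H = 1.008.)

mol C = 5.121 / 44.01 = 0.1164; mass C = 0.1164 × 12.01 = 1.397 g
mol H = 2 × (2.097 / 18.02) = 0.2327; mass H = 0.2327 × 1.008 = 0.2346 g
Smallest is C at 0.1164 mol; normalising gives C 1.000, H 2.000
≈ 1:2 → CH2

CH2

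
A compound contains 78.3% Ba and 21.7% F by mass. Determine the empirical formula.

Assume 100 g: 78.3 g Ba, 21.7 g F.
Moles — Ba: 78.3 / 137.33 = 0.5702 mol; F: 21.7 / 19.00 = 1.142 mol
Divide by the smallest (0.5702 mol Ba): Ba 1.000, F 2.003
→ BaF2

BaF2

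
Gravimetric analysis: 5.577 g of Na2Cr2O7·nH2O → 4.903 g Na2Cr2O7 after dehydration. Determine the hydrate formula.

Mass of water lost = 5.577 − 4.903 = 0.674 g → 0.674 / 18.02 = 0.0374 mol H2O
Molar mass of Na2Cr2O7 = 261.98 g/mol → mol Na2Cr2O7 = 4.903 / 261.98 = 0.01872
n = 0.0374 / 0.01872 = 2.00 ≈ 2 → Na2Cr2O7·2H2O

Na2Cr2O7·2H2O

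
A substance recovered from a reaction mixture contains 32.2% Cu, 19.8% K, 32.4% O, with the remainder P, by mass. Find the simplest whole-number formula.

CuKO4P

Assume 100 g: 32.2 g Cu, 19.8 g K, 32.4 g O, 15.6 g P.
n(Cu) = 32.2/63.55 = 0.5067, n(K) = 19.8/39.10 = 0.5064, n(O) = 32.4/16.00 = 2.025, n(P) = 15.6/30.97 = 0.5037
Divide by the smallest (0.5037 mol P): Cu 1.006, K 1.005, O 4.020, P 1.000
Ratio ≈ 1:1:4:1, so the empirical formula is CuKO4P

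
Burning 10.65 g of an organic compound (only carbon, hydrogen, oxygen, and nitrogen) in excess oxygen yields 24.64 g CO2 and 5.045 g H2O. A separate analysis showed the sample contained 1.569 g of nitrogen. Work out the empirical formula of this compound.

mol C = 24.64 / 44.01 = 0.5599; mass C = 0.5599 × 12.01 = 6.724 g
mol H = 2 × (5.045 / 18.02) = 0.5599; mass H = 0.5599 × 1.008 = 0.5644 g
mol N = 1.569 / 14.01 = 0.1120
mass O = 10.65 − (8.857) = 1.793 g → mol O = 0.1120
Ratios (÷ 0.112): C 4.999, H 5.000, N 1.000, O 1.000
Ratio ≈ 5:5:1:1, so the empirical formula is C5H5NO

C5H5NO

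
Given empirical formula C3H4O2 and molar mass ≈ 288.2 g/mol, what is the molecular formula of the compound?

C12H16O8

Empirical-formula mass = 72.06 g/mol
n = 288.2 / 72.06 = 4.00 ≈ 4
Molecular formula = (C3H4O2)4 = C12H16O8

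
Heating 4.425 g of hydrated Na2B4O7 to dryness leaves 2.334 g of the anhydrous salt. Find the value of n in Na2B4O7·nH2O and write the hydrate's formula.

Mass of water lost = 4.425 − 2.334 = 2.091 g → 2.091 / 18.02 = 0.116 mol H2O
Molar mass of Na2B4O7 = 201.22 g/mol → mol Na2B4O7 = 2.334 / 201.22 = 0.0116
n = 0.116 / 0.0116 = 10.00 ≈ 10 → Na2B4O7·10H2O

Na2B4O7·10H2O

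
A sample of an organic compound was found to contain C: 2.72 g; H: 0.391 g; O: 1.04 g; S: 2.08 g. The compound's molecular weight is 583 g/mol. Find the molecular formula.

C: 2.72 g ÷ 12.01 g/mol = 0.2265 mol
H: 0.391 g ÷ 1.008 g/mol = 0.3879 mol
O: 1.04 g ÷ 16.00 g/mol = 0.065 mol
S: 2.08 g ÷ 32.07 g/mol = 0.06486 mol
Smallest is S at 0.06486 mol; normalising gives C 3.492, H 5.981, O 1.002, S 1.000
Multiply by 2: C 6.98, H 11.96, O 2.00, S 2.00 → C7H12O2S2
Empirical-formula mass = 192.31 g/mol
n = 583 / 192.31 = 3.03 ≈ 3
Molecular formula = (C7H12O2S2)×3 = C21H36O6S6

C21H36O6S6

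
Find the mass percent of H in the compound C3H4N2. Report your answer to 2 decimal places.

5.92%

Molar mass = 3(12.01) + 4(1.008) + 2(14.01) = 68.082 g/mol
Mass of H per mole = 4 × 1.008 = 4.032 g
% H = 4.032 / 68.082 × 100 = 5.92%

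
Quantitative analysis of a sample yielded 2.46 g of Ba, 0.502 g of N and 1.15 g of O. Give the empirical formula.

Ba: 2.46 g ÷ 137.33 g/mol = 0.01791 mol
N: 0.502 g ÷ 14.01 g/mol = 0.03583 mol
O: 1.15 g ÷ 16.00 g/mol = 0.07187 mol
Smallest is Ba at 0.01791 mol; normalising gives Ba 1.000, N 2.000, O 4.012
Ratio ≈ 1:2:4, so the empirical formula is BaN2O4

BaN2O4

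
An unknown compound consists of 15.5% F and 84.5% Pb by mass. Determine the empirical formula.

F2Pb

Assume 100 g: 15.5 g F, 84.5 g Pb.
F: 15.5 g ÷ 19.00 g/mol = 0.8158 mol
Pb: 84.5 g ÷ 207.2 g/mol = 0.4078 mol
Divide by the smallest (0.4078 mol Pb): F 2.000, Pb 1.000
Ratio ≈ 2:1, so the empirical formula is F2Pb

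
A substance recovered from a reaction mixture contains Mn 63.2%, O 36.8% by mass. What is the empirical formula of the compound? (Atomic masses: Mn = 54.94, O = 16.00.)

Assume 100 g: 63.2 g Mn, 36.8 g O.
Moles — Mn: 63.2 / 54.94 = 1.15 mol; O: 36.8 / 16.00 = 2.3 mol
Ratios (÷ 1.15): Mn 1.000, O 1.999
→ MnO2

MnO2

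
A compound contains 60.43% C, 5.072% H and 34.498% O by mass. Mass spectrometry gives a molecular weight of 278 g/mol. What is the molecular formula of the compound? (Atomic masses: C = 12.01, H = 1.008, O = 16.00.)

Assume 100 g: 60.43 g C, 5.072 g H, 34.498 g O.
Moles — C: 60.43 / 12.01 = 5.032 mol; H: 5.072 / 1.008 = 5.032 mol; O: 34.498 / 16.00 = 2.156 mol
Smallest is O at 2.156 mol; normalising gives C 2.334, H 2.334, O 1.000
Multiply by 3: C 7.00, H 7.00, O 3.00 → C7H7O3
Empirical-formula mass = 139.13 g/mol
n = 278 / 139.13 = 2.00 ≈ 2
Molecular formula = (C7H7O3)×2 = C14H14O6

C14H14O6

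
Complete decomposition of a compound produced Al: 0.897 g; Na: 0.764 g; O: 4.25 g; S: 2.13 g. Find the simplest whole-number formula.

AlNaO8S2

Al: 0.897 g ÷ 26.98 g/mol = 0.03325 mol
Na: 0.764 g ÷ 22.99 g/mol = 0.03323 mol
O: 4.25 g ÷ 16.00 g/mol = 0.2656 mol
S: 2.13 g ÷ 32.07 g/mol = 0.06642 mol
Smallest is Na at 0.03323 mol; normalising gives Al 1.000, Na 1.000, O 7.993, S 1.999
≈ 1:1:8:2 → AlNaO8S2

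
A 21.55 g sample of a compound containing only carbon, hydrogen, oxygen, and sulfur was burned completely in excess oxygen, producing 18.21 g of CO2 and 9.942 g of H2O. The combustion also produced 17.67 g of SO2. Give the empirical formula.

C3H8O3S2

mol C = 18.21 / 44.01 = 0.4138; mass C = 0.4138 × 12.01 = 4.969 g
mol H = 2 × (9.942 / 18.02) = 1.103; mass H = 1.103 × 1.008 = 1.112 g
mol S = 17.67 / 64.07 = 0.2758; mass S = 8.845 g
mass O = 21.55 − (14.93) = 6.624 g → mol O = 0.4140
Divide by the smallest (0.2758 mol S): C 1.500, H 4.001, O 1.501, S 1.000
×2: C 3.00, H 8.00, O 3.00, S 2.00 → C3H8O3S2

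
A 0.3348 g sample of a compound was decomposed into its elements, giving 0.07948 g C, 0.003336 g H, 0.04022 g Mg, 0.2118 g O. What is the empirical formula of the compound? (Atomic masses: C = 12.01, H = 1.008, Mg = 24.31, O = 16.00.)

C: 0.07948 g ÷ 12.01 g/mol = 0.006618 mol
H: 0.003336 g ÷ 1.008 g/mol = 0.00331 mol
Mg: 0.04022 g ÷ 24.31 g/mol = 0.001654 mol
O: 0.2118 g ÷ 16.00 g/mol = 0.01324 mol
Ratios (÷ 0.001654): C 4.000, H 2.000, Mg 1.000, O 8.001
Ratio ≈ 4:2:1:8, so the empirical formula is C4H2MgO8

C4H2MgO8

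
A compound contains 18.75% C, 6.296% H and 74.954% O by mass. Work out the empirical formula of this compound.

Assume 100 g: 18.75 g C, 6.296 g H, 74.954 g O.
Moles — C: 18.75 / 12.01 = 1.561 mol; H: 6.296 / 1.008 = 6.246 mol; O: 74.954 / 16.00 = 4.685 mol
Divide by the smallest (1.561 mol C): C 1.000, H 4.001, O 3.001
≈ 1:4:3 → CH4O3

CH4O3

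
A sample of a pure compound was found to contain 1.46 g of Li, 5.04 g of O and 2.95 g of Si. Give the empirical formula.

n(Li) = 1.46/6.94 = 0.2104, n(O) = 5.04/16.00 = 0.315, n(Si) = 2.95/28.09 = 0.105
Ratios (÷ 0.105): Li 2.003, O 2.999, Si 1.000
→ Li2O3Si

Li2O3Si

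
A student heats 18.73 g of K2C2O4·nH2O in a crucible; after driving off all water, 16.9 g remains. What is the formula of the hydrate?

Mass of water lost = 18.73 − 16.9 = 1.83 g → 1.83 / 18.02 = 0.1016 mol H2O
Molar mass of K2C2O4 = 166.22 g/mol → mol K2C2O4 = 16.9 / 166.22 = 0.1017
n = 0.1016 / 0.1017 = 1.00 ≈ 1 → K2C2O4·H2O

K2C2O4·H2O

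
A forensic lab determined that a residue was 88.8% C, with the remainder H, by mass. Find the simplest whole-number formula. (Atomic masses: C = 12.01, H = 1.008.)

Assume 100 g: 88.8 g C, 11.2 g H.
n(C) = 88.8/12.01 = 7.394, n(H) = 11.2/1.008 = 11.11
Smallest is C at 7.394 mol; normalising gives C 1.000, H 1.503
×2: C 2.00, H 3.01 → C2H3

C2H3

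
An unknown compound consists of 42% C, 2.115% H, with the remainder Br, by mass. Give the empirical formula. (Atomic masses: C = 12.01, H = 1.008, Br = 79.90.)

Assume 100 g: 42 g C, 2.115 g H, 55.885 g Br.
Moles — C: 42 / 12.01 = 3.497 mol; H: 2.115 / 1.008 = 2.098 mol; Br: 55.885 / 79.90 = 0.6994 mol
Smallest is Br at 0.6994 mol; normalising gives C 5.000, H 3.000, Br 1.000
≈ 5:3:1 → C5H3Br

C5H3Br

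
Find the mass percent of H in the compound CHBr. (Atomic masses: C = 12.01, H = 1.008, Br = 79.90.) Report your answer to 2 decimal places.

1.08%

Molar mass = 1(12.01) + 1(1.008) + 1(79.90) = 92.918 g/mol
Mass of H per mole = 1 × 1.008 = 1.008 g
% H = 1.008 / 92.918 × 100 = 1.08%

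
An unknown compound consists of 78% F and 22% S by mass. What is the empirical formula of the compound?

F6S

Assume 100 g: 78 g F, 22 g S.
n(F) = 78/19.00 = 4.105, n(S) = 22/32.07 = 0.686
Divide by the smallest (0.686 mol S): F 5.984, S 1.000
≈ 6:1 → F6S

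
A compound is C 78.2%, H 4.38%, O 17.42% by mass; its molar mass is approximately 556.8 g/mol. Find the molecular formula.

C36H24O6

Assume 100 g: 78.2 g C, 4.38 g H, 17.42 g O.
C: 78.2 g ÷ 12.01 g/mol = 6.511 mol
H: 4.38 g ÷ 1.008 g/mol = 4.345 mol
O: 17.42 g ÷ 16.00 g/mol = 1.089 mol
Divide by the smallest (1.089 mol O): C 5.980, H 3.991, O 1.000
Ratio ≈ 6:4:1, so the empirical formula is C6H4O
Empirical-formula mass = 92.09 g/mol
n = 556.8 / 92.09 = 6.05 ≈ 6
Molecular formula = (C6H4O)×6 = C36H24O6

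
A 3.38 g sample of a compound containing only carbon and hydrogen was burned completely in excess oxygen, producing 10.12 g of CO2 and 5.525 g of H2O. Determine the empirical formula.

C3H8

mol C = 10.12 / 44.01 = 0.2299; mass C = 0.2299 × 12.01 = 2.762 g
mol H = 2 × (5.525 / 18.02) = 0.6132; mass H = 0.6132 × 1.008 = 0.6181 g
Ratios (÷ 0.2299): C 1.000, H 2.667
×3: C 3.00, H 8.00 → C3H8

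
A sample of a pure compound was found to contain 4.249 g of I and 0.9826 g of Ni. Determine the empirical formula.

n(I) = 4.249/126.90 = 0.03348, n(Ni) = 0.9826/58.69 = 0.01674
Ratios (÷ 0.01674): I 2.000, Ni 1.000
Ratio ≈ 2:1, so the empirical formula is I2Ni

I2Ni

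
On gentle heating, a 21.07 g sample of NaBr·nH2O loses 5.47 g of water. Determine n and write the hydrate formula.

NaBr·2H2O

Mass of anhydrous NaBr = 21.07 − 5.47 = 15.6 g
mol H2O = 5.47 / 18.02 = 0.3036
Molar mass of NaBr = 102.89 g/mol → mol NaBr = 15.6 / 102.89 = 0.1516
n = 0.3036 / 0.1516 = 2.00 ≈ 2 → NaBr·2H2O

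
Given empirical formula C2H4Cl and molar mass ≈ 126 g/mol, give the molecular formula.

Empirical-formula mass = 63.50 g/mol
n = 126 / 63.50 = 1.98 ≈ 2
Molecular formula = (C2H4Cl)2 = C4H8Cl2

C4H8Cl2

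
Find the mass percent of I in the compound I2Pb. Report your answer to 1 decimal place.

55.1%

Molar mass = 2(126.90) + 1(207.2) = 461.000 g/mol
Mass of I per mole = 2 × 126.90 = 253.800 g
% I = 253.800 / 461.000 × 100 = 55.1%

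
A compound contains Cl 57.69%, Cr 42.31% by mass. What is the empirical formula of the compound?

Cl2Cr

Assume 100 g: 57.69 g Cl, 42.31 g Cr.
Cl: 57.69 g ÷ 35.45 g/mol = 1.627 mol
Cr: 42.31 g ÷ 52.00 g/mol = 0.8137 mol
Ratios (÷ 0.8137): Cl 2.000, Cr 1.000
Ratio ≈ 2:1, so the empirical formula is Cl2Cr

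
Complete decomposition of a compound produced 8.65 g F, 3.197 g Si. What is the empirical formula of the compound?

Moles — F: 8.65 / 19.00 = 0.4553 mol; Si: 3.197 / 28.09 = 0.1138 mol
Smallest is Si at 0.1138 mol; normalising gives F 4.000, Si 1.000
≈ 4:1 → F4Si

F4Si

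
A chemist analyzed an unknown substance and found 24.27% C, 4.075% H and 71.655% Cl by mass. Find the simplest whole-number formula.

Assume 100 g: 24.27 g C, 4.075 g H, 71.655 g Cl.
n(C) = 24.27/12.01 = 2.021, n(H) = 4.075/1.008 = 4.043, n(Cl) = 71.655/35.45 = 2.021
Smallest is C at 2.021 mol; normalising gives C 1.000, H 2.001, Cl 1.000
Ratio ≈ 1:2:1, so the empirical formula is CH2Cl

CH2Cl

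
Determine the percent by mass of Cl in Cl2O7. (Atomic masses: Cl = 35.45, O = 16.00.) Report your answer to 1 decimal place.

Molar mass = 2(35.45) + 7(16.00) = 182.900 g/mol
Mass of Cl per mole = 2 × 35.45 = 70.900 g
% Cl = 70.900 / 182.900 × 100 = 38.8%

38.8%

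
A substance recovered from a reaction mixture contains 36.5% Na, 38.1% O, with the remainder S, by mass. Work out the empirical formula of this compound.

Na2O3S

Assume 100 g: 36.5 g Na, 38.1 g O, 25.4 g S.
Na: 36.5 g ÷ 22.99 g/mol = 1.588 mol
O: 38.1 g ÷ 16.00 g/mol = 2.381 mol
S: 25.4 g ÷ 32.07 g/mol = 0.792 mol
Divide by the smallest (0.792 mol S): Na 2.005, O 3.007, S 1.000
→ Na2O3S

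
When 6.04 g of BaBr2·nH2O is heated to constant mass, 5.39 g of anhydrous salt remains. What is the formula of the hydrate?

Mass of water lost = 6.04 − 5.39 = 0.65 g → 0.65 / 18.02 = 0.03607 mol H2O
Molar mass of BaBr2 = 297.13 g/mol → mol BaBr2 = 5.39 / 297.13 = 0.01814
n = 0.03607 / 0.01814 = 1.99 ≈ 2 → BaBr2·2H2O

BaBr2·2H2O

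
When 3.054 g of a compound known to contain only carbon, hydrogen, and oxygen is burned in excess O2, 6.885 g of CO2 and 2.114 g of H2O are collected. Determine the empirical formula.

C8H12O3

mol C = 6.885 / 44.01 = 0.1564; mass C = 0.1564 × 12.01 = 1.879 g
mol H = 2 × (2.114 / 18.02) = 0.2346; mass H = 0.2346 × 1.008 = 0.2365 g
mass O = 3.054 − (2.115) = 0.9386 g → mol O = 0.05866
Smallest is O at 0.05866 mol; normalising gives C 2.667, H 4.000, O 1.000
Multiply by 3: C 8.00, H 12.00, O 3.00 → C8H12O3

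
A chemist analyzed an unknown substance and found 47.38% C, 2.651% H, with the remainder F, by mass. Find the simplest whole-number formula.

C3H2F2

Assume 100 g: 47.38 g C, 2.651 g H, 49.969 g F.
Moles — C: 47.38 / 12.01 = 3.945 mol; H: 2.651 / 1.008 = 2.63 mol; F: 49.969 / 19.00 = 2.63 mol
Divide by the smallest (2.63 mol F): C 1.500, H 1.000, F 1.000
×2: C 3.00, H 2.00, F 2.00 → C3H2F2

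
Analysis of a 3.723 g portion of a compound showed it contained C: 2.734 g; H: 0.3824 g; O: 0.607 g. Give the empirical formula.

C6H10O

Moles — C: 2.734 / 12.01 = 0.2276 mol; H: 0.3824 / 1.008 = 0.3794 mol; O: 0.607 / 16.00 = 0.03794 mol
Divide by the smallest (0.03794 mol O): C 6.000, H 10.000, O 1.000
≈ 6:10:1 → C6H10O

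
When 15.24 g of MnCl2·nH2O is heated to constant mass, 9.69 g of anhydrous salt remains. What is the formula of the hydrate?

MnCl2·4H2O

Mass of water lost = 15.24 − 9.69 = 5.55 g → 5.55 / 18.02 = 0.308 mol H2O
Molar mass of MnCl2 = 125.84 g/mol → mol MnCl2 = 9.69 / 125.84 = 0.077
n = 0.308 / 0.077 = 4.00 ≈ 4 → MnCl2·4H2O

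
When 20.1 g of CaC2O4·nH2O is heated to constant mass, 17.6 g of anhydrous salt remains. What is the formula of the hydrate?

CaC2O4·H2O

Mass of water lost = 20.1 − 17.6 = 2.5 g → 2.5 / 18.02 = 0.1387 mol H2O
Molar mass of CaC2O4 = 128.10 g/mol → mol CaC2O4 = 17.6 / 128.10 = 0.1374
n = 0.1387 / 0.1374 = 1.01 ≈ 1 → CaC2O4·H2O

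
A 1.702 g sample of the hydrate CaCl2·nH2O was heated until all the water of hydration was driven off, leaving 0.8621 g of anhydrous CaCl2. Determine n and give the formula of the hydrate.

Mass of water lost = 1.702 − 0.8621 = 0.8399 g → 0.8399 / 18.02 = 0.04661 mol H2O
Molar mass of CaCl2 = 110.98 g/mol → mol CaCl2 = 0.8621 / 110.98 = 0.007768
n = 0.04661 / 0.007768 = 6.00 ≈ 6 → CaCl2·6H2O

CaCl2·6H2O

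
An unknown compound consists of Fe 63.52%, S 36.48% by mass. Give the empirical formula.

Assume 100 g: 63.52 g Fe, 36.48 g S.
n(Fe) = 63.52/55.85 = 1.137, n(S) = 36.48/32.07 = 1.138
Ratios (÷ 1.137): Fe 1.000, S 1.000
≈ 1:1 → FeS

FeS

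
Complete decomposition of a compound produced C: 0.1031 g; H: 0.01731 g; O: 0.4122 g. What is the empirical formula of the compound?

Moles — C: 0.1031 / 12.01 = 0.008585 mol; H: 0.01731 / 1.008 = 0.01717 mol; O: 0.4122 / 16.00 = 0.02576 mol
Ratios (÷ 0.008585): C 1.000, H 2.000, O 3.001
→ CH2O3

CH2O3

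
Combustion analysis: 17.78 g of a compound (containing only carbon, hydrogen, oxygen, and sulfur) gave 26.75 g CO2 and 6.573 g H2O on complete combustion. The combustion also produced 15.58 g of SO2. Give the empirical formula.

mol C = 26.75 / 44.01 = 0.6078; mass C = 0.6078 × 12.01 = 7.300 g
mol H = 2 × (6.573 / 18.02) = 0.7295; mass H = 0.7295 × 1.008 = 0.7354 g
mol S = 15.58 / 64.07 = 0.2432; mass S = 7.799 g
mass O = 17.78 − (15.83) = 1.946 g → mol O = 0.1216
Smallest is O at 0.1216 mol; normalising gives C 4.997, H 5.997, O 1.000, S 1.999
≈ 5:6:1:2 → C5H6OS2

C5H6OS2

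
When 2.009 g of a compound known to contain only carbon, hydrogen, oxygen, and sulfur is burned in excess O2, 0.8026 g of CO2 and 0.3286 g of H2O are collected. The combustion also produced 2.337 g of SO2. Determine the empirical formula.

CH2O2S2

mol C = 0.8026 / 44.01 = 0.01824; mass C = 0.01824 × 12.01 = 0.2190 g
mol H = 2 × (0.3286 / 18.02) = 0.03647; mass H = 0.03647 × 1.008 = 0.03676 g
mol S = 2.337 / 64.07 = 0.03648; mass S = 1.170 g
mass O = 2.009 − (1.426) = 0.5834 g → mol O = 0.03646
Ratios (÷ 0.01824): C 1.000, H 2.000, O 2.000, S 2.000
≈ 1:2:2:2 → CH2O2S2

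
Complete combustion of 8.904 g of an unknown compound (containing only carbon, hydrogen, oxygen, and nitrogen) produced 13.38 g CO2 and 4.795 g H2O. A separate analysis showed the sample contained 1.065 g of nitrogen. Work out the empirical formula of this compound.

mol C = 13.38 / 44.01 = 0.3040; mass C = 0.3040 × 12.01 = 3.651 g
mol H = 2 × (4.795 / 18.02) = 0.5322; mass H = 0.5322 × 1.008 = 0.5364 g
mol N = 1.065 / 14.01 = 0.07602
mass O = 8.904 − (5.253) = 3.651 g → mol O = 0.2282
Ratios (÷ 0.07602): C 3.999, H 7.001, N 1.000, O 3.002
→ C4H7NO3

C4H7NO3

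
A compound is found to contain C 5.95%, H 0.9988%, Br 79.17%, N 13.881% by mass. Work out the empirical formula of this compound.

CH2Br2N2

Assume 100 g: 5.95 g C, 0.9988 g H, 79.17 g Br, 13.881 g N.
n(C) = 5.95/12.01 = 0.4954, n(H) = 0.9988/1.008 = 0.9909, n(Br) = 79.17/79.90 = 0.9909, n(N) = 13.881/14.01 = 0.9908
Smallest is C at 0.4954 mol; normalising gives C 1.000, H 2.000, Br 2.000, N 2.000
≈ 1:2:2:2 → CH2Br2N2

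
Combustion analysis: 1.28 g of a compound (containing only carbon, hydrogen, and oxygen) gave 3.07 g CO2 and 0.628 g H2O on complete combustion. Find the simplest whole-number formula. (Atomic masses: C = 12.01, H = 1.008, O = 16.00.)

C3H3O

mol C = 3.07 / 44.01 = 0.06976; mass C = 0.06976 × 12.01 = 0.8378 g
mol H = 2 × (0.628 / 18.02) = 0.06970; mass H = 0.06970 × 1.008 = 0.07026 g
mass O = 1.28 − (0.9080) = 0.3720 g → mol O = 0.02325
Divide by the smallest (0.02325 mol O): C 3.001, H 2.998, O 1.000
≈ 3:3:1 → C3H3O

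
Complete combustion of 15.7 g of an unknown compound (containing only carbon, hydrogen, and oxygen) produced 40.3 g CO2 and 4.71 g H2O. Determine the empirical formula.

mol C = 40.3 / 44.01 = 0.9157; mass C = 0.9157 × 12.01 = 11.00 g
mol H = 2 × (4.71 / 18.02) = 0.5228; mass H = 0.5228 × 1.008 = 0.5269 g
mass O = 15.7 − (11.52) = 4.175 g → mol O = 0.2610
Ratios (÷ 0.261): C 3.509, H 2.003, O 1.000
×2: C 7.02, H 4.01, O 2.00 → C7H4O2

C7H4O2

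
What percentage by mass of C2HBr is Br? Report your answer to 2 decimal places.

Molar mass = 2(12.01) + 1(1.008) + 1(79.90) = 104.928 g/mol
Mass of Br per mole = 1 × 79.90 = 79.900 g
% Br = 79.900 / 104.928 × 100 = 76.15%

76.15%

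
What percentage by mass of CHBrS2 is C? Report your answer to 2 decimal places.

7.65%

Molar mass = 1(12.01) + 1(1.008) + 1(79.90) + 2(32.07) = 157.058 g/mol
Mass of C per mole = 1 × 12.01 = 12.010 g
% C = 12.010 / 157.058 × 100 = 7.65%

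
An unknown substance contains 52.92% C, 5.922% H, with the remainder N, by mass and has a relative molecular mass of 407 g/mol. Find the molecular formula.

C18H24N12

Assume 100 g: 52.92 g C, 5.922 g H, 41.158 g N.
Moles — C: 52.92 / 12.01 = 4.406 mol; H: 5.922 / 1.008 = 5.875 mol; N: 41.158 / 14.01 = 2.938 mol
Ratios (÷ 2.938): C 1.500, H 2.000, N 1.000
×2: C 3.00, H 4.00, N 2.00 → C3H4N2
Empirical-formula mass = 68.08 g/mol
n = 407 / 68.08 = 5.98 ≈ 6
Molecular formula = (C3H4N2)×6 = C18H24N12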